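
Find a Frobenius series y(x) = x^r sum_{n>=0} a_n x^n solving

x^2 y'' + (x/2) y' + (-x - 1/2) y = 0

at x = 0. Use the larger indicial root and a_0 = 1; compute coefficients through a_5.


Write in Frobenius form y'' + (p(x)/x) y' + (q(x)/x^2) y = 0:
  p(x) = 1/2,  q(x) = -x - 1/2.
Indicial equation: r(r-1) + (1/2) r + (-1/2) = 0 -> roots r_1 = 1, r_2 = -1/2.
Take r = r_1 = 1. Let y(x) = x^r sum_{n>=0} a_n x^n with a_0 = 1.
Substitute y = x^r sum a_n x^n and match x^{r+n}. The recurrence is
  D(n) a_n - 1 a_{n-1} = 0,  where D(n) = (r+n)(r+n-1) + (1/2)(r+n) + (-1/2).
  a_n = 1 / D(n) * a_{n-1}.
Since the indicial polynomial factors as (r - r_1)(r - r_2), D(n) = (r_1 + n - r_1)(r_1 + n - r_2) = n(n + 3/2).
Evaluating step by step (a_0 = 1):
  n = 1: D(1) = 1(1 + 3/2) = 5/2; numerator = 1(1) = 1; a_1 = (1)/(5/2) = 2/5
  n = 2: D(2) = 2(2 + 3/2) = 7; numerator = 1(2/5) = 2/5; a_2 = (2/5)/(7) = 2/35
  n = 3: D(3) = 3(3 + 3/2) = 27/2; numerator = 1(2/35) = 2/35; a_3 = (2/35)/(27/2) = 4/945
  n = 4: D(4) = 4(4 + 3/2) = 22; numerator = 1(4/945) = 4/945; a_4 = (4/945)/(22) = 2/10395
  n = 5: D(5) = 5(5 + 3/2) = 65/2; numerator = 1(2/10395) = 2/10395; a_5 = (2/10395)/(65/2) = 4/675675

r = 1; a_0 = 1; a_1 = 2/5; a_2 = 2/35; a_3 = 4/945; a_4 = 2/10395; a_5 = 4/675675


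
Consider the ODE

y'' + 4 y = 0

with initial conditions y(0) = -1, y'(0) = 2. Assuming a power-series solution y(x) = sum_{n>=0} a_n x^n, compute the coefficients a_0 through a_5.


Ansatz: y(x) = sum_{n>=0} a_n x^n, so y'(x) = sum_{n>=1} n a_n x^(n-1) and y''(x) = sum_{n>=2} n(n-1) a_n x^(n-2).
Substitute into P(x) y'' + Q(x) y' + R(x) y = 0 with P(x) = 1, Q(x) = 0, R(x) = 4, and match powers of x.
Initial conditions: a_0 = -1, a_1 = 2.
Setting the coefficient of each power of x to zero and solving order by order (substituting the coefficients already found):
  x^0: 2 a_2 + 4 a_0 = 0  ->  2 a_2 = -4 a_0 = 4  ->  a_2 = 2
  x^1: 6 a_3 + 4 a_1 = 0  ->  6 a_3 = -4 a_1 = -8  ->  a_3 = -4/3
  x^2: 12 a_4 + 4 a_2 = 0  ->  12 a_4 = -4 a_2 = -8  ->  a_4 = -2/3
  x^3: 20 a_5 + 4 a_3 = 0  ->  20 a_5 = -4 a_3 = 16/3  ->  a_5 = 4/15
Truncated series: y(x) = -1 + 2 x + 2 x^2 - (4/3) x^3 - (2/3) x^4 + (4/15) x^5 + O(x^6).

a_0 = -1; a_1 = 2; a_2 = 2; a_3 = -4/3; a_4 = -2/3; a_5 = 4/15


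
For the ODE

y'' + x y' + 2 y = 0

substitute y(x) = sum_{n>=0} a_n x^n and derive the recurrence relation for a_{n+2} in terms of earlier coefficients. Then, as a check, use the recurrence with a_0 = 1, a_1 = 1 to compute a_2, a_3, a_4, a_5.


Substitute y = sum_n a_n x^n.
y''(x) has coefficient (n+2)(n+1) a_{n+2} at x^n;
x y'(x) has coefficient n a_n at x^n (shift);
2 y(x) has coefficient 2 a_n at x^n.
Matching x^n: (n+2)(n+1) a_{n+2} + (n + 2) a_n = 0.
Thus a_{n+2} = (-n - 2) / ((n+1)(n+2)) * a_n.

Check with a_0 = 1, a_1 = 1 (apply the recurrence for n = 0, 1, 2, 3): a_0 = 1, a_1 = 1, a_2 = -1, a_3 = -1/2, a_4 = 1/3, a_5 = 1/8.

a_(n+2) = (-n - 2) / ((n+1)(n+2)) * a_n; check: a_0 = 1, a_1 = 1, a_2 = -1, a_3 = -1/2, a_4 = 1/3, a_5 = 1/8


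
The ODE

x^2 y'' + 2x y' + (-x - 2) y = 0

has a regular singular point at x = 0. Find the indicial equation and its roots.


Divide by x^2 to reach normal form y'' + P_1(x) y' + P_2(x) y = 0 with P_1(x) = 2/x and P_2(x) = -1/x - 2/x^2.
x = 0 is a singular point because the y'-coefficient 2/x has a pole at x = 0 and the y-coefficient -1/x - 2/x^2 has a pole at x = 0.
It is a regular singular point because x P_1(x) = p(x) = 2 and x^2 P_2(x) = q(x) = -x - 2 are polynomials, hence analytic at x = 0.
p(0) = 2,  q(0) = -2.
Indicial equation: r(r-1) + p(0) r + q(0) = 0, i.e. r^2 + (p(0) - 1) r + q(0) = 0, i.e. r^2 + 1 r - 2 = 0.
Discriminant: (1)^2 - 4(-2) = 9, so r = (-1 ± 3)/2.
Solving: r_1 = 1, r_2 = -2.

indicial: r^2 + 1 r - 2 = 0; roots r_1 = 1, r_2 = -2


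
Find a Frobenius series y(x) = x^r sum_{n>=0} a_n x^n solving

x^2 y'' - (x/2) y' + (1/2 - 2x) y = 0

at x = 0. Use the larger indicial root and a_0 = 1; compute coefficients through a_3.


Write in Frobenius form y'' + (p(x)/x) y' + (q(x)/x^2) y = 0:
  p(x) = -1/2,  q(x) = 1/2 - 2x.
Indicial equation: r(r-1) + (-1/2) r + (1/2) = 0 -> roots r_1 = 1, r_2 = 1/2.
Take r = r_1 = 1. Let y(x) = x^r sum_{n>=0} a_n x^n with a_0 = 1.
Substitute y = x^r sum a_n x^n and match x^{r+n}. The recurrence is
  D(n) a_n - 2 a_{n-1} = 0,  where D(n) = (r+n)(r+n-1) + (-1/2)(r+n) + (1/2).
  a_n = 2 / D(n) * a_{n-1}.
Since the indicial polynomial factors as (r - r_1)(r - r_2), D(n) = (r_1 + n - r_1)(r_1 + n - r_2) = n(n + 1/2).
Evaluating step by step (a_0 = 1):
  n = 1: D(1) = 1(1 + 1/2) = 3/2; numerator = 2(1) = 2; a_1 = (2)/(3/2) = 4/3
  n = 2: D(2) = 2(2 + 1/2) = 5; numerator = 2(4/3) = 8/3; a_2 = (8/3)/(5) = 8/15
  n = 3: D(3) = 3(3 + 1/2) = 21/2; numerator = 2(8/15) = 16/15; a_3 = (16/15)/(21/2) = 32/315

r = 1; a_0 = 1; a_1 = 4/3; a_2 = 8/15; a_3 = 32/315


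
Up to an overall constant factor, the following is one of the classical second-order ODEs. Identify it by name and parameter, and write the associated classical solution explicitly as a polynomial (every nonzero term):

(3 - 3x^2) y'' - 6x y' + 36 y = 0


All three coefficients share the factor 3; dividing through by 3 gives  (1 - x^2) y'' - 2x y' + 12 y = 0.
This matches the Legendre equation (1 - x^2) y'' - 2x y' + n(n+1) y = 0 (note the -2x y' term) with n(n+1) = 12, so n = 3; the polynomial solution is P_3(x).
With y = sum_k a_k x^k, matching x^k gives (k+2)(k+1) a_{k+2} = [k(k+1) - n(n+1)] a_k = (k - 3)(k + 4) a_k. The right side vanishes at k = 3, so the series with the parity of 3 terminates at degree 3.
Standard normalization (P_n(1) = 1): leading coefficient (2n)!/(2^n (n!)^2) = 720/(8*36) = 5/2, so a_3 = 5/2. Work downward with a_k = (k+1)(k+2) a_{k+2} / ((k - 3)(k + 4)):
  a_1 = (2)(3)(5/2) / ((1 - 3)(1 + 4)) = 15/(-10) = -3/2
Hence P_3(x) = 5 x^3/2 - 3 x/2.

P_3(x); series = 5 x^3/2 - 3 x/2


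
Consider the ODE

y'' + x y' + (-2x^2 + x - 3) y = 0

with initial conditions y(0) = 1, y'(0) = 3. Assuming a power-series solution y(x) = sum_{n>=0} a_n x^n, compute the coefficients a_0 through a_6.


Ansatz: y(x) = sum_{n>=0} a_n x^n, so y'(x) = sum_{n>=1} n a_n x^(n-1) and y''(x) = sum_{n>=2} n(n-1) a_n x^(n-2).
Substitute into P(x) y'' + Q(x) y' + R(x) y = 0 with P(x) = 1, Q(x) = x, R(x) = -2x^2 + x - 3, and match powers of x.
Initial conditions: a_0 = 1, a_1 = 3.
Setting the coefficient of each power of x to zero and solving order by order (substituting the coefficients already found):
  x^0: 2 a_2 - 3 a_0 = 0  ->  2 a_2 = 3 a_0 = 3  ->  a_2 = 3/2
  x^1: 6 a_3 - 2 a_1 + a_0 = 0  ->  6 a_3 = 2 a_1 - a_0 = 5  ->  a_3 = 5/6
  x^2: 12 a_4 - a_2 + a_1 - 2 a_0 = 0  ->  12 a_4 = a_2 - a_1 + 2 a_0 = 1/2  ->  a_4 = 1/24
  x^3: 20 a_5 + a_2 - 2 a_1 = 0  ->  20 a_5 = -a_2 + 2 a_1 = 9/2  ->  a_5 = 9/40
  x^4: 30 a_6 + a_4 + a_3 - 2 a_2 = 0  ->  30 a_6 = -a_4 - a_3 + 2 a_2 = 17/8  ->  a_6 = 17/240
Truncated series: y(x) = 1 + 3 x + (3/2) x^2 + (5/6) x^3 + (1/24) x^4 + (9/40) x^5 + (17/240) x^6 + O(x^7).

a_0 = 1; a_1 = 3; a_2 = 3/2; a_3 = 5/6; a_4 = 1/24; a_5 = 9/40; a_6 = 17/240


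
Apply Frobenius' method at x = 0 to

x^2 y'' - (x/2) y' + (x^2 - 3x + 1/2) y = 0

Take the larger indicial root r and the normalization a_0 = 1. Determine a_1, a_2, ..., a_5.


Write in Frobenius form y'' + (p(x)/x) y' + (q(x)/x^2) y = 0:
  p(x) = -1/2,  q(x) = x^2 - 3x + 1/2.
Indicial equation: r(r-1) + (-1/2) r + (1/2) = 0 -> roots r_1 = 1, r_2 = 1/2.
Take r = r_1 = 1. Let y(x) = x^r sum_{n>=0} a_n x^n with a_0 = 1.
Substitute y = x^r sum a_n x^n and match x^{r+n}. The recurrence is
  D(n) a_n - 3 a_{n-1} + 1 a_{n-2} = 0,  where D(n) = (r+n)(r+n-1) + (-1/2)(r+n) + (1/2).
  a_n = [3 a_{n-1} - 1 a_{n-2}] / D(n).
Since the indicial polynomial factors as (r - r_1)(r - r_2), D(n) = (r_1 + n - r_1)(r_1 + n - r_2) = n(n + 1/2).
Evaluating step by step (a_0 = 1):
  n = 1: D(1) = 1(1 + 1/2) = 3/2; numerator = 3(1) = 3; a_1 = (3)/(3/2) = 2
  n = 2: D(2) = 2(2 + 1/2) = 5; numerator = 3(2) - 1(1) = 5; a_2 = (5)/(5) = 1
  n = 3: D(3) = 3(3 + 1/2) = 21/2; numerator = 3(1) - 1(2) = 1; a_3 = (1)/(21/2) = 2/21
  n = 4: D(4) = 4(4 + 1/2) = 18; numerator = 3(2/21) - 1(1) = -5/7; a_4 = (-5/7)/(18) = -5/126
  n = 5: D(5) = 5(5 + 1/2) = 55/2; numerator = 3(-5/126) - 1(2/21) = -3/14; a_5 = (-3/14)/(55/2) = -3/385

r = 1; a_0 = 1; a_1 = 2; a_2 = 1; a_3 = 2/21; a_4 = -5/126; a_5 = -3/385


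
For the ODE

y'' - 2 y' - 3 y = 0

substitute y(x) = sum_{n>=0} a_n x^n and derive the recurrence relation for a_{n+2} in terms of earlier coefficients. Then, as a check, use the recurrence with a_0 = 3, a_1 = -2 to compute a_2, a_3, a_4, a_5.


Substitute y = sum_n a_n x^n.
y''(x) has coefficient (n+2)(n+1) a_{n+2} at x^n;
-2 y'(x) has coefficient -2 (n+1) a_{n+1} at x^n;
-3 y(x) has coefficient -3 a_n at x^n.
Matching x^n: (n+2)(n+1) a_{n+2} - 2 (n+1) a_{n+1} - 3 a_n = 0.
Thus a_{n+2} = [2 (n+1) a_{n+1} + 3 a_n] / ((n+1)(n+2)).

Check with a_0 = 3, a_1 = -2 (apply the recurrence for n = 0, 1, 2, 3): a_0 = 3, a_1 = -2, a_2 = 5/2, a_3 = 2/3, a_4 = 23/24, a_5 = 29/60.

a_(n+2) = [2 (n+1) a_(n+1) + 3 a_n] / ((n+1)(n+2)); check: a_0 = 3, a_1 = -2, a_2 = 5/2, a_3 = 2/3, a_4 = 23/24, a_5 = 29/60


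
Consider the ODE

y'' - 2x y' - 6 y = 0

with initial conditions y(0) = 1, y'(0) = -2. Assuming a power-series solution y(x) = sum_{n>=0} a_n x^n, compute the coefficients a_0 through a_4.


Ansatz: y(x) = sum_{n>=0} a_n x^n, so y'(x) = sum_{n>=1} n a_n x^(n-1) and y''(x) = sum_{n>=2} n(n-1) a_n x^(n-2).
Substitute into P(x) y'' + Q(x) y' + R(x) y = 0 with P(x) = 1, Q(x) = -2x, R(x) = -6, and match powers of x.
Initial conditions: a_0 = 1, a_1 = -2.
Setting the coefficient of each power of x to zero and solving order by order (substituting the coefficients already found):
  x^0: 2 a_2 - 6 a_0 = 0  ->  2 a_2 = 6 a_0 = 6  ->  a_2 = 3
  x^1: 6 a_3 - 8 a_1 = 0  ->  6 a_3 = 8 a_1 = -16  ->  a_3 = -8/3
  x^2: 12 a_4 - 10 a_2 = 0  ->  12 a_4 = 10 a_2 = 30  ->  a_4 = 5/2
Truncated series: y(x) = 1 - 2 x + 3 x^2 - (8/3) x^3 + (5/2) x^4 + O(x^5).

a_0 = 1; a_1 = -2; a_2 = 3; a_3 = -8/3; a_4 = 5/2


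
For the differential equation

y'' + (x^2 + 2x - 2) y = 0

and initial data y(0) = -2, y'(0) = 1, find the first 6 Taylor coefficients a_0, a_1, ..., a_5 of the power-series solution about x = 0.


Ansatz: y(x) = sum_{n>=0} a_n x^n, so y'(x) = sum_{n>=1} n a_n x^(n-1) and y''(x) = sum_{n>=2} n(n-1) a_n x^(n-2).
Substitute into P(x) y'' + Q(x) y' + R(x) y = 0 with P(x) = 1, Q(x) = 0, R(x) = x^2 + 2x - 2, and match powers of x.
Initial conditions: a_0 = -2, a_1 = 1.
Setting the coefficient of each power of x to zero and solving order by order (substituting the coefficients already found):
  x^0: 2 a_2 - 2 a_0 = 0  ->  2 a_2 = 2 a_0 = -4  ->  a_2 = -2
  x^1: 6 a_3 - 2 a_1 + 2 a_0 = 0  ->  6 a_3 = 2 a_1 - 2 a_0 = 6  ->  a_3 = 1
  x^2: 12 a_4 - 2 a_2 + 2 a_1 + a_0 = 0  ->  12 a_4 = 2 a_2 - 2 a_1 - a_0 = -4  ->  a_4 = -1/3
  x^3: 20 a_5 - 2 a_3 + 2 a_2 + a_1 = 0  ->  20 a_5 = 2 a_3 - 2 a_2 - a_1 = 5  ->  a_5 = 1/4
Truncated series: y(x) = -2 + x - 2 x^2 + x^3 - (1/3) x^4 + (1/4) x^5 + O(x^6).

a_0 = -2; a_1 = 1; a_2 = -2; a_3 = 1; a_4 = -1/3; a_5 = 1/4


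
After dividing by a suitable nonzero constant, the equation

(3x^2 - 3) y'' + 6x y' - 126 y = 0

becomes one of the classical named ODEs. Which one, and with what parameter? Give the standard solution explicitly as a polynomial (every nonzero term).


All three coefficients share the factor -3; dividing through by -3 gives  (1 - x^2) y'' - 2x y' + 42 y = 0.
This matches the Legendre equation (1 - x^2) y'' - 2x y' + n(n+1) y = 0 (note the -2x y' term) with n(n+1) = 42, so n = 6; the polynomial solution is P_6(x).
With y = sum_k a_k x^k, matching x^k gives (k+2)(k+1) a_{k+2} = [k(k+1) - n(n+1)] a_k = (k - 6)(k + 7) a_k. The right side vanishes at k = 6, so the series with the parity of 6 terminates at degree 6.
Standard normalization (P_n(1) = 1): leading coefficient (2n)!/(2^n (n!)^2) = 479001600/(64*518400) = 231/16, so a_6 = 231/16. Work downward with a_k = (k+1)(k+2) a_{k+2} / ((k - 6)(k + 7)):
  a_4 = (5)(6)(231/16) / ((4 - 6)(4 + 7)) = (3465/8)/(-22) = -315/16
  a_2 = (3)(4)(-315/16) / ((2 - 6)(2 + 7)) = (-945/4)/(-36) = 105/16
  a_0 = (1)(2)(105/16) / ((0 - 6)(0 + 7)) = (105/8)/(-42) = -5/16
Hence P_6(x) = 231 x^6/16 - 315 x^4/16 + 105 x^2/16 - 5/16.

P_6(x); series = 231 x^6/16 - 315 x^4/16 + 105 x^2/16 - 5/16


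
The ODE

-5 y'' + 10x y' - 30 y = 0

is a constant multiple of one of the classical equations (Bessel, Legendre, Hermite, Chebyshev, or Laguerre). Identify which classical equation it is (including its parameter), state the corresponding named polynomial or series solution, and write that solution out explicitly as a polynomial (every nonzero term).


All three coefficients share the factor -5; dividing through by -5 gives  y'' - 2x y' + 6 y = 0.
This matches the Hermite equation y'' - 2x y' + 2n y = 0 with 2n = 6, so n = 3; the polynomial solution is H_3(x).
With y = sum_k a_k x^k, matching x^k gives (k+2)(k+1) a_{k+2} = 2(k - n) a_k = 2(k - 3) a_k. The right side vanishes at k = 3, so the series with the parity of 3 terminates at degree 3.
Standard normalization: leading coefficient of H_n is 2^n, so a_3 = 2^3 = 8. Work downward with a_k = (k+1)(k+2) a_{k+2} / (2(k - n)):
  a_1 = (2)(3)(8) / (2(1 - 3)) = 48/(-4) = -12
Hence H_3(x) = 8 x^3 - 12 x.

H_3(x); series = 8 x^3 - 12 x


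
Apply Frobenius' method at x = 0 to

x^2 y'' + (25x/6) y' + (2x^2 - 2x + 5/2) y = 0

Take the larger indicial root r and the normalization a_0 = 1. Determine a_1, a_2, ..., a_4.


Write in Frobenius form y'' + (p(x)/x) y' + (q(x)/x^2) y = 0:
  p(x) = 25/6,  q(x) = 2x^2 - 2x + 5/2.
Indicial equation: r(r-1) + (25/6) r + (5/2) = 0 -> roots r_1 = -3/2, r_2 = -5/3.
Take r = r_1 = -3/2. Let y(x) = x^r sum_{n>=0} a_n x^n with a_0 = 1.
Substitute y = x^r sum a_n x^n and match x^{r+n}. The recurrence is
  D(n) a_n - 2 a_{n-1} + 2 a_{n-2} = 0,  where D(n) = (r+n)(r+n-1) + (25/6)(r+n) + (5/2).
  a_n = [2 a_{n-1} - 2 a_{n-2}] / D(n).
Since the indicial polynomial factors as (r - r_1)(r - r_2), D(n) = (r_1 + n - r_1)(r_1 + n - r_2) = n(n + 1/6).
Evaluating step by step (a_0 = 1):
  n = 1: D(1) = 1(1 + 1/6) = 7/6; numerator = 2(1) = 2; a_1 = (2)/(7/6) = 12/7
  n = 2: D(2) = 2(2 + 1/6) = 13/3; numerator = 2(12/7) - 2(1) = 10/7; a_2 = (10/7)/(13/3) = 30/91
  n = 3: D(3) = 3(3 + 1/6) = 19/2; numerator = 2(30/91) - 2(12/7) = -36/13; a_3 = (-36/13)/(19/2) = -72/247
  n = 4: D(4) = 4(4 + 1/6) = 50/3; numerator = 2(-72/247) - 2(30/91) = -2148/1729; a_4 = (-2148/1729)/(50/3) = -3222/43225

r = -3/2; a_0 = 1; a_1 = 12/7; a_2 = 30/91; a_3 = -72/247; a_4 = -3222/43225


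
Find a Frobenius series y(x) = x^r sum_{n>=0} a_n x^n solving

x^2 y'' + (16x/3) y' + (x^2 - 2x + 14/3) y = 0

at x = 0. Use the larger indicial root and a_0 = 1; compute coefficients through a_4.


Write in Frobenius form y'' + (p(x)/x) y' + (q(x)/x^2) y = 0:
  p(x) = 16/3,  q(x) = x^2 - 2x + 14/3.
Indicial equation: r(r-1) + (16/3) r + (14/3) = 0 -> roots r_1 = -2, r_2 = -7/3.
Take r = r_1 = -2. Let y(x) = x^r sum_{n>=0} a_n x^n with a_0 = 1.
Substitute y = x^r sum a_n x^n and match x^{r+n}. The recurrence is
  D(n) a_n - 2 a_{n-1} + 1 a_{n-2} = 0,  where D(n) = (r+n)(r+n-1) + (16/3)(r+n) + (14/3).
  a_n = [2 a_{n-1} - 1 a_{n-2}] / D(n).
Since the indicial polynomial factors as (r - r_1)(r - r_2), D(n) = (r_1 + n - r_1)(r_1 + n - r_2) = n(n + 1/3).
Evaluating step by step (a_0 = 1):
  n = 1: D(1) = 1(1 + 1/3) = 4/3; numerator = 2(1) = 2; a_1 = (2)/(4/3) = 3/2
  n = 2: D(2) = 2(2 + 1/3) = 14/3; numerator = 2(3/2) - 1(1) = 2; a_2 = (2)/(14/3) = 3/7
  n = 3: D(3) = 3(3 + 1/3) = 10; numerator = 2(3/7) - 1(3/2) = -9/14; a_3 = (-9/14)/(10) = -9/140
  n = 4: D(4) = 4(4 + 1/3) = 52/3; numerator = 2(-9/140) - 1(3/7) = -39/70; a_4 = (-39/70)/(52/3) = -9/280

r = -2; a_0 = 1; a_1 = 3/2; a_2 = 3/7; a_3 = -9/140; a_4 = -9/280


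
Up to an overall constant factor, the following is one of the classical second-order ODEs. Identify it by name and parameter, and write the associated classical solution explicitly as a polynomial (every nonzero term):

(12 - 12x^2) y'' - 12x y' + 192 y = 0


All three coefficients share the factor 12; dividing through by 12 gives  (1 - x^2) y'' - x y' + 16 y = 0.
This matches the Chebyshev equation (1 - x^2) y'' - x y' + n^2 y = 0 (note the -x y' term, not -2x y') with n^2 = 16, so n = 4; the polynomial solution is T_4(x).
With y = sum_k a_k x^k, matching x^k gives (k+2)(k+1) a_{k+2} = (k^2 - n^2) a_k = (k - 4)(k + 4) a_k. The right side vanishes at k = 4, so the series with the parity of 4 terminates at degree 4.
Standard normalization: leading coefficient of T_n is 2^(n-1), so a_4 = 2^3 = 8. Work downward with a_k = (k+1)(k+2) a_{k+2} / ((k - 4)(k + 4)):
  a_2 = (3)(4)(8) / ((2 - 4)(2 + 4)) = 96/(-12) = -8
  a_0 = (1)(2)(-8) / ((0 - 4)(0 + 4)) = -16/(-16) = 1
Hence T_4(x) = 8 x^4 - 8 x^2 + 1.

T_4(x); series = 8 x^4 - 8 x^2 + 1


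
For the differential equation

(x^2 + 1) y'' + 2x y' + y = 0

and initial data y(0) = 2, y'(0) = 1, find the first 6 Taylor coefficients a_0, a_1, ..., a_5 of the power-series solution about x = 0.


Ansatz: y(x) = sum_{n>=0} a_n x^n, so y'(x) = sum_{n>=1} n a_n x^(n-1) and y''(x) = sum_{n>=2} n(n-1) a_n x^(n-2).
Substitute into P(x) y'' + Q(x) y' + R(x) y = 0 with P(x) = x^2 + 1, Q(x) = 2x, R(x) = 1, and match powers of x.
Initial conditions: a_0 = 2, a_1 = 1.
Setting the coefficient of each power of x to zero and solving order by order (substituting the coefficients already found):
  x^0: 2 a_2 + a_0 = 0  ->  2 a_2 = -a_0 = -2  ->  a_2 = -1
  x^1: 6 a_3 + 3 a_1 = 0  ->  6 a_3 = -3 a_1 = -3  ->  a_3 = -1/2
  x^2: 12 a_4 + 7 a_2 = 0  ->  12 a_4 = -7 a_2 = 7  ->  a_4 = 7/12
  x^3: 20 a_5 + 13 a_3 = 0  ->  20 a_5 = -13 a_3 = 13/2  ->  a_5 = 13/40
Truncated series: y(x) = 2 + x - x^2 - (1/2) x^3 + (7/12) x^4 + (13/40) x^5 + O(x^6).

a_0 = 2; a_1 = 1; a_2 = -1; a_3 = -1/2; a_4 = 7/12; a_5 = 13/40


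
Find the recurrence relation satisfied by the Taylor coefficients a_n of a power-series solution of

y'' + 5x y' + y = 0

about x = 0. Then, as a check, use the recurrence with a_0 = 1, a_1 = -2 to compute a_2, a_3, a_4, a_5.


Substitute y = sum_n a_n x^n.
y''(x) has coefficient (n+2)(n+1) a_{n+2} at x^n;
5 x y'(x) has coefficient 5 n a_n at x^n (shift);
y(x) has coefficient 1 a_n at x^n.
Matching x^n: (n+2)(n+1) a_{n+2} + (5n + 1) a_n = 0.
Thus a_{n+2} = (-5n - 1) / ((n+1)(n+2)) * a_n.

Check with a_0 = 1, a_1 = -2 (apply the recurrence for n = 0, 1, 2, 3): a_0 = 1, a_1 = -2, a_2 = -1/2, a_3 = 2, a_4 = 11/24, a_5 = -8/5.

a_(n+2) = (-5n - 1) / ((n+1)(n+2)) * a_n; check: a_0 = 1, a_1 = -2, a_2 = -1/2, a_3 = 2, a_4 = 11/24, a_5 = -8/5


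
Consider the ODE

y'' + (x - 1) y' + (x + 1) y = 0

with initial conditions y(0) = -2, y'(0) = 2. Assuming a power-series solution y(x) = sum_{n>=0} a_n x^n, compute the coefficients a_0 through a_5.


Ansatz: y(x) = sum_{n>=0} a_n x^n, so y'(x) = sum_{n>=1} n a_n x^(n-1) and y''(x) = sum_{n>=2} n(n-1) a_n x^(n-2).
Substitute into P(x) y'' + Q(x) y' + R(x) y = 0 with P(x) = 1, Q(x) = x - 1, R(x) = x + 1, and match powers of x.
Initial conditions: a_0 = -2, a_1 = 2.
Setting the coefficient of each power of x to zero and solving order by order (substituting the coefficients already found):
  x^0: 2 a_2 - a_1 + a_0 = 0  ->  2 a_2 = a_1 - a_0 = 4  ->  a_2 = 2
  x^1: 6 a_3 - 2 a_2 + 2 a_1 + a_0 = 0  ->  6 a_3 = 2 a_2 - 2 a_1 - a_0 = 2  ->  a_3 = 1/3
  x^2: 12 a_4 - 3 a_3 + 3 a_2 + a_1 = 0  ->  12 a_4 = 3 a_3 - 3 a_2 - a_1 = -7  ->  a_4 = -7/12
  x^3: 20 a_5 - 4 a_4 + 4 a_3 + a_2 = 0  ->  20 a_5 = 4 a_4 - 4 a_3 - a_2 = -17/3  ->  a_5 = -17/60
Truncated series: y(x) = -2 + 2 x + 2 x^2 + (1/3) x^3 - (7/12) x^4 - (17/60) x^5 + O(x^6).

a_0 = -2; a_1 = 2; a_2 = 2; a_3 = 1/3; a_4 = -7/12; a_5 = -17/60


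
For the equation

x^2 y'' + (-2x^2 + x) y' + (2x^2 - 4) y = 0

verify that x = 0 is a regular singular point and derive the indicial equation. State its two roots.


Divide by x^2 to reach normal form y'' + P_1(x) y' + P_2(x) y = 0 with P_1(x) = -2 + 1/x and P_2(x) = 2 - 4/x^2.
x = 0 is a singular point because the y'-coefficient -2 + 1/x has a pole at x = 0 and the y-coefficient 2 - 4/x^2 has a pole at x = 0.
It is a regular singular point because x P_1(x) = p(x) = 1 - 2x and x^2 P_2(x) = q(x) = 2x^2 - 4 are polynomials, hence analytic at x = 0.
p(0) = 1,  q(0) = -4.
Indicial equation: r(r-1) + p(0) r + q(0) = 0, i.e. r^2 + (p(0) - 1) r + q(0) = 0, i.e. r^2 - 4 = 0.
Discriminant: (0)^2 - 4(-4) = 16, so r = (0 ± 4)/2.
Solving: r_1 = 2, r_2 = -2.

indicial: r^2 - 4 = 0; roots r_1 = 2, r_2 = -2


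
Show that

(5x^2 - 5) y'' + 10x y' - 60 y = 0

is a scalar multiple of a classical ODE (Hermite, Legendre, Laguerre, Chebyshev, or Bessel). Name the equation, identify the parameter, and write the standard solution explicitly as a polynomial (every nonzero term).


All three coefficients share the factor -5; dividing through by -5 gives  (1 - x^2) y'' - 2x y' + 12 y = 0.
This matches the Legendre equation (1 - x^2) y'' - 2x y' + n(n+1) y = 0 (note the -2x y' term) with n(n+1) = 12, so n = 3; the polynomial solution is P_3(x).
With y = sum_k a_k x^k, matching x^k gives (k+2)(k+1) a_{k+2} = [k(k+1) - n(n+1)] a_k = (k - 3)(k + 4) a_k. The right side vanishes at k = 3, so the series with the parity of 3 terminates at degree 3.
Standard normalization (P_n(1) = 1): leading coefficient (2n)!/(2^n (n!)^2) = 720/(8*36) = 5/2, so a_3 = 5/2. Work downward with a_k = (k+1)(k+2) a_{k+2} / ((k - 3)(k + 4)):
  a_1 = (2)(3)(5/2) / ((1 - 3)(1 + 4)) = 15/(-10) = -3/2
Hence P_3(x) = 5 x^3/2 - 3 x/2.

P_3(x); series = 5 x^3/2 - 3 x/2


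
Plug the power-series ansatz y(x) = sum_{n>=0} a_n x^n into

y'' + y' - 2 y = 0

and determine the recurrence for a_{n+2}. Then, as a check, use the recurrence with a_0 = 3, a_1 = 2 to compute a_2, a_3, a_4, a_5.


Substitute y = sum_n a_n x^n.
y''(x) has coefficient (n+2)(n+1) a_{n+2} at x^n;
y'(x) has coefficient (n+1) a_{n+1} at x^n;
-2 y(x) has coefficient -2 a_n at x^n.
Matching x^n: (n+2)(n+1) a_{n+2} + (n+1) a_{n+1} - 2 a_n = 0.
Thus a_{n+2} = [-(n+1) a_{n+1} + 2 a_n] / ((n+1)(n+2)).

Check with a_0 = 3, a_1 = 2 (apply the recurrence for n = 0, 1, 2, 3): a_0 = 3, a_1 = 2, a_2 = 2, a_3 = 0, a_4 = 1/3, a_5 = -1/15.

a_(n+2) = [-(n+1) a_(n+1) + 2 a_n] / ((n+1)(n+2)); check: a_0 = 3, a_1 = 2, a_2 = 2, a_3 = 0, a_4 = 1/3, a_5 = -1/15


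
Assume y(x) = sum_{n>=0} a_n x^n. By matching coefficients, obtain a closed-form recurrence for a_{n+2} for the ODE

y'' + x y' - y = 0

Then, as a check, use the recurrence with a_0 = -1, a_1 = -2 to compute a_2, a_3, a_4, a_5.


Substitute y = sum_n a_n x^n.
y''(x) has coefficient (n+2)(n+1) a_{n+2} at x^n;
x y'(x) has coefficient n a_n at x^n (shift);
-y(x) has coefficient -1 a_n at x^n.
Matching x^n: (n+2)(n+1) a_{n+2} + (n - 1) a_n = 0.
Thus a_{n+2} = (-n + 1) / ((n+1)(n+2)) * a_n.

Check with a_0 = -1, a_1 = -2 (apply the recurrence for n = 0, 1, 2, 3): a_0 = -1, a_1 = -2, a_2 = -1/2, a_3 = 0, a_4 = 1/24, a_5 = 0.

a_(n+2) = (-n + 1) / ((n+1)(n+2)) * a_n; check: a_0 = -1, a_1 = -2, a_2 = -1/2, a_3 = 0, a_4 = 1/24, a_5 = 0


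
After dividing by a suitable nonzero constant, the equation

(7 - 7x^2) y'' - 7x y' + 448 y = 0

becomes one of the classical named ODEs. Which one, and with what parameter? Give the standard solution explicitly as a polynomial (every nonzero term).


All three coefficients share the factor 7; dividing through by 7 gives  (1 - x^2) y'' - x y' + 64 y = 0.
This matches the Chebyshev equation (1 - x^2) y'' - x y' + n^2 y = 0 (note the -x y' term, not -2x y') with n^2 = 64, so n = 8; the polynomial solution is T_8(x).
With y = sum_k a_k x^k, matching x^k gives (k+2)(k+1) a_{k+2} = (k^2 - n^2) a_k = (k - 8)(k + 8) a_k. The right side vanishes at k = 8, so the series with the parity of 8 terminates at degree 8.
Standard normalization: leading coefficient of T_n is 2^(n-1), so a_8 = 2^7 = 128. Work downward with a_k = (k+1)(k+2) a_{k+2} / ((k - 8)(k + 8)):
  a_6 = (7)(8)(128) / ((6 - 8)(6 + 8)) = 7168/(-28) = -256
  a_4 = (5)(6)(-256) / ((4 - 8)(4 + 8)) = -7680/(-48) = 160
  a_2 = (3)(4)(160) / ((2 - 8)(2 + 8)) = 1920/(-60) = -32
  a_0 = (1)(2)(-32) / ((0 - 8)(0 + 8)) = -64/(-64) = 1
Hence T_8(x) = 128 x^8 - 256 x^6 + 160 x^4 - 32 x^2 + 1.

T_8(x); series = 128 x^8 - 256 x^6 + 160 x^4 - 32 x^2 + 1


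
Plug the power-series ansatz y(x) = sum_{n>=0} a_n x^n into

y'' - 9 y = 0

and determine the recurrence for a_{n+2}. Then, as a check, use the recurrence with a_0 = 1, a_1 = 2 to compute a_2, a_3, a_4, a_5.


Substitute y = sum_n a_n x^n into y'' + (const) y = 0.
y''(x) = sum_{n>=0} (n+2)(n+1) a_{n+2} x^n.
The ODE becomes sum_n [(n+2)(n+1) a_{n+2} - 9 a_n] x^n = 0.
Setting each coefficient to zero gives the recurrence:
  (n+2)(n+1) a_{n+2} - 9 a_n = 0,
  a_{n+2} = 9 / ((n+1)(n+2)) a_n.

Check with a_0 = 1, a_1 = 2 (apply the recurrence for n = 0, 1, 2, 3): a_0 = 1, a_1 = 2, a_2 = 9/2, a_3 = 3, a_4 = 27/8, a_5 = 27/20.

a_{n+2} = 9/((n+1)(n+2)) * a_n; check: a_0 = 1, a_1 = 2, a_2 = 9/2, a_3 = 3, a_4 = 27/8, a_5 = 27/20


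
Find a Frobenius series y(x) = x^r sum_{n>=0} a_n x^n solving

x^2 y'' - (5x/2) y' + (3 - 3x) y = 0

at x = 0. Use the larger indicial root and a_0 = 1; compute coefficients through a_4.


Write in Frobenius form y'' + (p(x)/x) y' + (q(x)/x^2) y = 0:
  p(x) = -5/2,  q(x) = 3 - 3x.
Indicial equation: r(r-1) + (-5/2) r + (3) = 0 -> roots r_1 = 2, r_2 = 3/2.
Take r = r_1 = 2. Let y(x) = x^r sum_{n>=0} a_n x^n with a_0 = 1.
Substitute y = x^r sum a_n x^n and match x^{r+n}. The recurrence is
  D(n) a_n - 3 a_{n-1} = 0,  where D(n) = (r+n)(r+n-1) + (-5/2)(r+n) + (3).
  a_n = 3 / D(n) * a_{n-1}.
Since the indicial polynomial factors as (r - r_1)(r - r_2), D(n) = (r_1 + n - r_1)(r_1 + n - r_2) = n(n + 1/2).
Evaluating step by step (a_0 = 1):
  n = 1: D(1) = 1(1 + 1/2) = 3/2; numerator = 3(1) = 3; a_1 = (3)/(3/2) = 2
  n = 2: D(2) = 2(2 + 1/2) = 5; numerator = 3(2) = 6; a_2 = (6)/(5) = 6/5
  n = 3: D(3) = 3(3 + 1/2) = 21/2; numerator = 3(6/5) = 18/5; a_3 = (18/5)/(21/2) = 12/35
  n = 4: D(4) = 4(4 + 1/2) = 18; numerator = 3(12/35) = 36/35; a_4 = (36/35)/(18) = 2/35

r = 2; a_0 = 1; a_1 = 2; a_2 = 6/5; a_3 = 12/35; a_4 = 2/35


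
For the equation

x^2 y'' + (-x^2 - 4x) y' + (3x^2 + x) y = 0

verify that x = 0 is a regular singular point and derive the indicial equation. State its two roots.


Divide by x^2 to reach normal form y'' + P_1(x) y' + P_2(x) y = 0 with P_1(x) = -1 - 4/x and P_2(x) = 3 + 1/x.
x = 0 is a singular point because the y'-coefficient -1 - 4/x has a pole at x = 0 and the y-coefficient 3 + 1/x has a pole at x = 0.
It is a regular singular point because x P_1(x) = p(x) = -x - 4 and x^2 P_2(x) = q(x) = 3x^2 + x are polynomials, hence analytic at x = 0.
p(0) = -4,  q(0) = 0.
Indicial equation: r(r-1) + p(0) r + q(0) = 0, i.e. r^2 + (p(0) - 1) r + q(0) = 0, i.e. r^2 - 5 r = 0.
Discriminant: (-5)^2 - 4(0) = 25, so r = (5 ± 5)/2.
Solving: r_1 = 5, r_2 = 0.

indicial: r^2 - 5 r = 0; roots r_1 = 5, r_2 = 0


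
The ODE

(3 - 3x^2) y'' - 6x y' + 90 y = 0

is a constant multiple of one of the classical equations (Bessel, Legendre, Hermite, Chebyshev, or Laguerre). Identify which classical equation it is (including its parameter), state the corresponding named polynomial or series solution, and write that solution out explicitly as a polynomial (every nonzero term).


All three coefficients share the factor 3; dividing through by 3 gives  (1 - x^2) y'' - 2x y' + 30 y = 0.
This matches the Legendre equation (1 - x^2) y'' - 2x y' + n(n+1) y = 0 (note the -2x y' term) with n(n+1) = 30, so n = 5; the polynomial solution is P_5(x).
With y = sum_k a_k x^k, matching x^k gives (k+2)(k+1) a_{k+2} = [k(k+1) - n(n+1)] a_k = (k - 5)(k + 6) a_k. The right side vanishes at k = 5, so the series with the parity of 5 terminates at degree 5.
Standard normalization (P_n(1) = 1): leading coefficient (2n)!/(2^n (n!)^2) = 3628800/(32*14400) = 63/8, so a_5 = 63/8. Work downward with a_k = (k+1)(k+2) a_{k+2} / ((k - 5)(k + 6)):
  a_3 = (4)(5)(63/8) / ((3 - 5)(3 + 6)) = (315/2)/(-18) = -35/4
  a_1 = (2)(3)(-35/4) / ((1 - 5)(1 + 6)) = (-105/2)/(-28) = 15/8
Hence P_5(x) = 63 x^5/8 - 35 x^3/4 + 15 x/8.

P_5(x); series = 63 x^5/8 - 35 x^3/4 + 15 x/8


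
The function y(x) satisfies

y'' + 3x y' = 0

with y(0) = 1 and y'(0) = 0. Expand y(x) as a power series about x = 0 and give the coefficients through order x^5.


Ansatz: y(x) = sum_{n>=0} a_n x^n, so y'(x) = sum_{n>=1} n a_n x^(n-1) and y''(x) = sum_{n>=2} n(n-1) a_n x^(n-2).
Substitute into P(x) y'' + Q(x) y' + R(x) y = 0 with P(x) = 1, Q(x) = 3x, R(x) = 0, and match powers of x.
Initial conditions: a_0 = 1, a_1 = 0.
Setting the coefficient of each power of x to zero and solving order by order (substituting the coefficients already found):
  x^0: 2 a_2 = 0  ->  a_2 = 0
  x^1: 6 a_3 + 3 a_1 = 0  ->  6 a_3 = -3 a_1 = 0  ->  a_3 = 0
  x^2: 12 a_4 + 6 a_2 = 0  ->  12 a_4 = -6 a_2 = 0  ->  a_4 = 0
  x^3: 20 a_5 + 9 a_3 = 0  ->  20 a_5 = -9 a_3 = 0  ->  a_5 = 0
Truncated series: y(x) = 1 + O(x^6).

a_0 = 1; a_1 = 0; a_2 = 0; a_3 = 0; a_4 = 0; a_5 = 0


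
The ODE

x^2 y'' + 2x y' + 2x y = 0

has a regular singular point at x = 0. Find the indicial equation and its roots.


Divide by x^2 to reach normal form y'' + P_1(x) y' + P_2(x) y = 0 with P_1(x) = 2/x and P_2(x) = 2/x.
x = 0 is a singular point because the y'-coefficient 2/x has a pole at x = 0 and the y-coefficient 2/x has a pole at x = 0.
It is a regular singular point because x P_1(x) = p(x) = 2 and x^2 P_2(x) = q(x) = 2x are polynomials, hence analytic at x = 0.
p(0) = 2,  q(0) = 0.
Indicial equation: r(r-1) + p(0) r + q(0) = 0, i.e. r^2 + (p(0) - 1) r + q(0) = 0, i.e. r^2 + 1 r = 0.
Discriminant: (1)^2 - 4(0) = 1, so r = (-1 ± 1)/2.
Solving: r_1 = 0, r_2 = -1.

indicial: r^2 + 1 r = 0; roots r_1 = 0, r_2 = -1


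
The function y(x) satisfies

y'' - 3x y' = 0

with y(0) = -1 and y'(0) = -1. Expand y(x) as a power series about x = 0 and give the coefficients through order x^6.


Ansatz: y(x) = sum_{n>=0} a_n x^n, so y'(x) = sum_{n>=1} n a_n x^(n-1) and y''(x) = sum_{n>=2} n(n-1) a_n x^(n-2).
Substitute into P(x) y'' + Q(x) y' + R(x) y = 0 with P(x) = 1, Q(x) = -3x, R(x) = 0, and match powers of x.
Initial conditions: a_0 = -1, a_1 = -1.
Setting the coefficient of each power of x to zero and solving order by order (substituting the coefficients already found):
  x^0: 2 a_2 = 0  ->  a_2 = 0
  x^1: 6 a_3 - 3 a_1 = 0  ->  6 a_3 = 3 a_1 = -3  ->  a_3 = -1/2
  x^2: 12 a_4 - 6 a_2 = 0  ->  12 a_4 = 6 a_2 = 0  ->  a_4 = 0
  x^3: 20 a_5 - 9 a_3 = 0  ->  20 a_5 = 9 a_3 = -9/2  ->  a_5 = -9/40
  x^4: 30 a_6 - 12 a_4 = 0  ->  30 a_6 = 12 a_4 = 0  ->  a_6 = 0
Truncated series: y(x) = -1 - x - (1/2) x^3 - (9/40) x^5 + O(x^7).

a_0 = -1; a_1 = -1; a_2 = 0; a_3 = -1/2; a_4 = 0; a_5 = -9/40; a_6 = 0


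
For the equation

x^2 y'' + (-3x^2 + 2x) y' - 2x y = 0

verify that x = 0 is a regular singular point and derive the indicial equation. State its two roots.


Divide by x^2 to reach normal form y'' + P_1(x) y' + P_2(x) y = 0 with P_1(x) = -3 + 2/x and P_2(x) = -2/x.
x = 0 is a singular point because the y'-coefficient -3 + 2/x has a pole at x = 0 and the y-coefficient -2/x has a pole at x = 0.
It is a regular singular point because x P_1(x) = p(x) = 2 - 3x and x^2 P_2(x) = q(x) = -2x are polynomials, hence analytic at x = 0.
p(0) = 2,  q(0) = 0.
Indicial equation: r(r-1) + p(0) r + q(0) = 0, i.e. r^2 + (p(0) - 1) r + q(0) = 0, i.e. r^2 + 1 r = 0.
Discriminant: (1)^2 - 4(0) = 1, so r = (-1 ± 1)/2.
Solving: r_1 = 0, r_2 = -1.

indicial: r^2 + 1 r = 0; roots r_1 = 0, r_2 = -1


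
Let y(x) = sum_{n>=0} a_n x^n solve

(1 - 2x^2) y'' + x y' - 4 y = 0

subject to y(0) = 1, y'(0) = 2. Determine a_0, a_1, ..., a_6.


Ansatz: y(x) = sum_{n>=0} a_n x^n, so y'(x) = sum_{n>=1} n a_n x^(n-1) and y''(x) = sum_{n>=2} n(n-1) a_n x^(n-2).
Substitute into P(x) y'' + Q(x) y' + R(x) y = 0 with P(x) = 1 - 2x^2, Q(x) = x, R(x) = -4, and match powers of x.
Initial conditions: a_0 = 1, a_1 = 2.
Setting the coefficient of each power of x to zero and solving order by order (substituting the coefficients already found):
  x^0: 2 a_2 - 4 a_0 = 0  ->  2 a_2 = 4 a_0 = 4  ->  a_2 = 2
  x^1: 6 a_3 - 3 a_1 = 0  ->  6 a_3 = 3 a_1 = 6  ->  a_3 = 1
  x^2: 12 a_4 - 6 a_2 = 0  ->  12 a_4 = 6 a_2 = 12  ->  a_4 = 1
  x^3: 20 a_5 - 13 a_3 = 0  ->  20 a_5 = 13 a_3 = 13  ->  a_5 = 13/20
  x^4: 30 a_6 - 24 a_4 = 0  ->  30 a_6 = 24 a_4 = 24  ->  a_6 = 4/5
Truncated series: y(x) = 1 + 2 x + 2 x^2 + x^3 + x^4 + (13/20) x^5 + (4/5) x^6 + O(x^7).

a_0 = 1; a_1 = 2; a_2 = 2; a_3 = 1; a_4 = 1; a_5 = 13/20; a_6 = 4/5


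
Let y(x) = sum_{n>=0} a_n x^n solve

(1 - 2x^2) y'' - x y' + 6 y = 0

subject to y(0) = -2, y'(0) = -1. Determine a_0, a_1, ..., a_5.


Ansatz: y(x) = sum_{n>=0} a_n x^n, so y'(x) = sum_{n>=1} n a_n x^(n-1) and y''(x) = sum_{n>=2} n(n-1) a_n x^(n-2).
Substitute into P(x) y'' + Q(x) y' + R(x) y = 0 with P(x) = 1 - 2x^2, Q(x) = -x, R(x) = 6, and match powers of x.
Initial conditions: a_0 = -2, a_1 = -1.
Setting the coefficient of each power of x to zero and solving order by order (substituting the coefficients already found):
  x^0: 2 a_2 + 6 a_0 = 0  ->  2 a_2 = -6 a_0 = 12  ->  a_2 = 6
  x^1: 6 a_3 + 5 a_1 = 0  ->  6 a_3 = -5 a_1 = 5  ->  a_3 = 5/6
  x^2: 12 a_4 = 0  ->  a_4 = 0
  x^3: 20 a_5 - 9 a_3 = 0  ->  20 a_5 = 9 a_3 = 15/2  ->  a_5 = 3/8
Truncated series: y(x) = -2 - x + 6 x^2 + (5/6) x^3 + (3/8) x^5 + O(x^6).

a_0 = -2; a_1 = -1; a_2 = 6; a_3 = 5/6; a_4 = 0; a_5 = 3/8


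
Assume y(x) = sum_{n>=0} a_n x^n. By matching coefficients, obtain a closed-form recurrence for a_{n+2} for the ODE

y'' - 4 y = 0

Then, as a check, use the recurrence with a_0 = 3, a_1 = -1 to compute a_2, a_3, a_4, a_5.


Substitute y = sum_n a_n x^n into y'' + (const) y = 0.
y''(x) = sum_{n>=0} (n+2)(n+1) a_{n+2} x^n.
The ODE becomes sum_n [(n+2)(n+1) a_{n+2} - 4 a_n] x^n = 0.
Setting each coefficient to zero gives the recurrence:
  (n+2)(n+1) a_{n+2} - 4 a_n = 0,
  a_{n+2} = 4 / ((n+1)(n+2)) a_n.

Check with a_0 = 3, a_1 = -1 (apply the recurrence for n = 0, 1, 2, 3): a_0 = 3, a_1 = -1, a_2 = 6, a_3 = -2/3, a_4 = 2, a_5 = -2/15.

a_{n+2} = 4/((n+1)(n+2)) * a_n; check: a_0 = 3, a_1 = -1, a_2 = 6, a_3 = -2/3, a_4 = 2, a_5 = -2/15


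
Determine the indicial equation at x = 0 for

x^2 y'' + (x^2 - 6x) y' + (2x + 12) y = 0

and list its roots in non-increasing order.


Divide by x^2 to reach normal form y'' + P_1(x) y' + P_2(x) y = 0 with P_1(x) = 1 - 6/x and P_2(x) = 2/x + 12/x^2.
x = 0 is a singular point because the y'-coefficient 1 - 6/x has a pole at x = 0 and the y-coefficient 2/x + 12/x^2 has a pole at x = 0.
It is a regular singular point because x P_1(x) = p(x) = x - 6 and x^2 P_2(x) = q(x) = 2x + 12 are polynomials, hence analytic at x = 0.
p(0) = -6,  q(0) = 12.
Indicial equation: r(r-1) + p(0) r + q(0) = 0, i.e. r^2 + (p(0) - 1) r + q(0) = 0, i.e. r^2 - 7 r + 12 = 0.
Discriminant: (-7)^2 - 4(12) = 1, so r = (7 ± 1)/2.
Solving: r_1 = 4, r_2 = 3.

indicial: r^2 - 7 r + 12 = 0; roots r_1 = 4, r_2 = 3


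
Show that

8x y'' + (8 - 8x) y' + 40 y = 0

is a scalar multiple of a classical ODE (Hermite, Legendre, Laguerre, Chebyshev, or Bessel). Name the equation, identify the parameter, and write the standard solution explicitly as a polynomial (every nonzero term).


All three coefficients share the factor 8; dividing through by 8 gives  x y'' + (1 - x) y' + 5 y = 0.
This matches the Laguerre equation x y'' + (1 - x) y' + n y = 0 with n = 5; the polynomial solution is L_5(x).
With y = sum_k a_k x^k, matching x^k gives (k+1)k a_{k+1} + (k+1) a_{k+1} - k a_k + n a_k = 0, i.e. (k+1)^2 a_{k+1} = (k - n) a_k = (k - 5) a_k. The right side vanishes at k = 5, so the series terminates at degree 5.
Standard normalization L_n(0) = 1 gives a_0 = 1. Work upward with a_{k+1} = (k - 5) a_k / (k+1)^2:
  a_1 = (0 - 5)(1) / 1^2 = -5/1 = -5
  a_2 = (1 - 5)(-5) / 2^2 = 20/4 = 5
  a_3 = (2 - 5)(5) / 3^2 = -15/9 = -5/3
  a_4 = (3 - 5)(-5/3) / 4^2 = (10/3)/16 = 5/24
  a_5 = (4 - 5)(5/24) / 5^2 = (-5/24)/25 = -1/120
Hence L_5(x) = -x^5/120 + 5 x^4/24 - 5 x^3/3 + 5 x^2 - 5 x + 1.

L_5(x); series = -x^5/120 + 5 x^4/24 - 5 x^3/3 + 5 x^2 - 5 x + 1


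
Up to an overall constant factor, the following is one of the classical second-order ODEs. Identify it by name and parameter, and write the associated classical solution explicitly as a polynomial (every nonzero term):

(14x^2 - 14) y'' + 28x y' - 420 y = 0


All three coefficients share the factor -14; dividing through by -14 gives  (1 - x^2) y'' - 2x y' + 30 y = 0.
This matches the Legendre equation (1 - x^2) y'' - 2x y' + n(n+1) y = 0 (note the -2x y' term) with n(n+1) = 30, so n = 5; the polynomial solution is P_5(x).
With y = sum_k a_k x^k, matching x^k gives (k+2)(k+1) a_{k+2} = [k(k+1) - n(n+1)] a_k = (k - 5)(k + 6) a_k. The right side vanishes at k = 5, so the series with the parity of 5 terminates at degree 5.
Standard normalization (P_n(1) = 1): leading coefficient (2n)!/(2^n (n!)^2) = 3628800/(32*14400) = 63/8, so a_5 = 63/8. Work downward with a_k = (k+1)(k+2) a_{k+2} / ((k - 5)(k + 6)):
  a_3 = (4)(5)(63/8) / ((3 - 5)(3 + 6)) = (315/2)/(-18) = -35/4
  a_1 = (2)(3)(-35/4) / ((1 - 5)(1 + 6)) = (-105/2)/(-28) = 15/8
Hence P_5(x) = 63 x^5/8 - 35 x^3/4 + 15 x/8.

P_5(x); series = 63 x^5/8 - 35 x^3/4 + 15 x/8


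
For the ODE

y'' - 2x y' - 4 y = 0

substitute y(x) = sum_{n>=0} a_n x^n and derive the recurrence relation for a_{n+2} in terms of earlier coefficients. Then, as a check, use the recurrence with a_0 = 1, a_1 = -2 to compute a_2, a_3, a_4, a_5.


Substitute y = sum_n a_n x^n.
y''(x) has coefficient (n+2)(n+1) a_{n+2} at x^n;
-2 x y'(x) has coefficient -2 n a_n at x^n (shift);
-4 y(x) has coefficient -4 a_n at x^n.
Matching x^n: (n+2)(n+1) a_{n+2} + (-2n - 4) a_n = 0.
Thus a_{n+2} = (2n + 4) / ((n+1)(n+2)) * a_n.

Check with a_0 = 1, a_1 = -2 (apply the recurrence for n = 0, 1, 2, 3): a_0 = 1, a_1 = -2, a_2 = 2, a_3 = -2, a_4 = 4/3, a_5 = -1.

a_(n+2) = (2n + 4) / ((n+1)(n+2)) * a_n; check: a_0 = 1, a_1 = -2, a_2 = 2, a_3 = -2, a_4 = 4/3, a_5 = -1


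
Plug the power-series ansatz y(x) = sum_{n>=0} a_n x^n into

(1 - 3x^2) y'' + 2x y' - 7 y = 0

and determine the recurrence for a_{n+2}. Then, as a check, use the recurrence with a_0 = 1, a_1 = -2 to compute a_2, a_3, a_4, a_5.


Substitute y = sum_n a_n x^n.
(1 - 3 x^2) y'' contributes (n+2)(n+1) a_{n+2} - 3 n(n-1) a_n at x^n.
2 x y'(x) contributes 2 n a_n at x^n.
-7 y(x) contributes -7 a_n at x^n.
Matching x^n: (n+2)(n+1) a_{n+2} + (-3 n(n-1) + 2 n - 7) a_n = 0.
Thus a_{n+2} = (3 n(n-1) - 2 n + 7) / ((n+1)(n+2)) * a_n.

Check with a_0 = 1, a_1 = -2 (apply the recurrence for n = 0, 1, 2, 3): a_0 = 1, a_1 = -2, a_2 = 7/2, a_3 = -5/3, a_4 = 21/8, a_5 = -19/12.

a_(n+2) = (3 n(n-1) - 2 n + 7) / ((n+1)(n+2)) * a_n; check: a_0 = 1, a_1 = -2, a_2 = 7/2, a_3 = -5/3, a_4 = 21/8, a_5 = -19/12


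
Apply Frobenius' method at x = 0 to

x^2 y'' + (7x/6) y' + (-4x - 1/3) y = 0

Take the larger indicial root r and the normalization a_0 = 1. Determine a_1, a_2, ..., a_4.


Write in Frobenius form y'' + (p(x)/x) y' + (q(x)/x^2) y = 0:
  p(x) = 7/6,  q(x) = -4x - 1/3.
Indicial equation: r(r-1) + (7/6) r + (-1/3) = 0 -> roots r_1 = 1/2, r_2 = -2/3.
Take r = r_1 = 1/2. Let y(x) = x^r sum_{n>=0} a_n x^n with a_0 = 1.
Substitute y = x^r sum a_n x^n and match x^{r+n}. The recurrence is
  D(n) a_n - 4 a_{n-1} = 0,  where D(n) = (r+n)(r+n-1) + (7/6)(r+n) + (-1/3).
  a_n = 4 / D(n) * a_{n-1}.
Since the indicial polynomial factors as (r - r_1)(r - r_2), D(n) = (r_1 + n - r_1)(r_1 + n - r_2) = n(n + 7/6).
Evaluating step by step (a_0 = 1):
  n = 1: D(1) = 1(1 + 7/6) = 13/6; numerator = 4(1) = 4; a_1 = (4)/(13/6) = 24/13
  n = 2: D(2) = 2(2 + 7/6) = 19/3; numerator = 4(24/13) = 96/13; a_2 = (96/13)/(19/3) = 288/247
  n = 3: D(3) = 3(3 + 7/6) = 25/2; numerator = 4(288/247) = 1152/247; a_3 = (1152/247)/(25/2) = 2304/6175
  n = 4: D(4) = 4(4 + 7/6) = 62/3; numerator = 4(2304/6175) = 9216/6175; a_4 = (9216/6175)/(62/3) = 13824/191425

r = 1/2; a_0 = 1; a_1 = 24/13; a_2 = 288/247; a_3 = 2304/6175; a_4 = 13824/191425


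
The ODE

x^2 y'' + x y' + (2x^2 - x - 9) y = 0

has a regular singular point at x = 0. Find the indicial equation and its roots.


Divide by x^2 to reach normal form y'' + P_1(x) y' + P_2(x) y = 0 with P_1(x) = 1/x and P_2(x) = 2 - 1/x - 9/x^2.
x = 0 is a singular point because the y'-coefficient 1/x has a pole at x = 0 and the y-coefficient 2 - 1/x - 9/x^2 has a pole at x = 0.
It is a regular singular point because x P_1(x) = p(x) = 1 and x^2 P_2(x) = q(x) = 2x^2 - x - 9 are polynomials, hence analytic at x = 0.
p(0) = 1,  q(0) = -9.
Indicial equation: r(r-1) + p(0) r + q(0) = 0, i.e. r^2 + (p(0) - 1) r + q(0) = 0, i.e. r^2 - 9 = 0.
Discriminant: (0)^2 - 4(-9) = 36, so r = (0 ± 6)/2.
Solving: r_1 = 3, r_2 = -3.

indicial: r^2 - 9 = 0; roots r_1 = 3, r_2 = -3
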